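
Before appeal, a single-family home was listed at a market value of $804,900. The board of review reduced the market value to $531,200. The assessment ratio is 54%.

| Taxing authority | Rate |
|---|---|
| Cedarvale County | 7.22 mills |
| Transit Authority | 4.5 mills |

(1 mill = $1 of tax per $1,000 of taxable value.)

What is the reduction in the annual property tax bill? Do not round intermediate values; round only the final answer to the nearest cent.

$1,732.19

Old assessed value = $804,900 × 0.54 = $434,646
New assessed value = $531,200 × 0.54 = $286,848
Combined rate = 0.00722 + 0.0045 = 0.01172
Old tax = $434,646 × 0.01172 = $5,094.05112
New tax = $286,848 × 0.01172 = $3,361.85856
Reduction = $5,094.05112 − $3,361.85856 = $1,732.19256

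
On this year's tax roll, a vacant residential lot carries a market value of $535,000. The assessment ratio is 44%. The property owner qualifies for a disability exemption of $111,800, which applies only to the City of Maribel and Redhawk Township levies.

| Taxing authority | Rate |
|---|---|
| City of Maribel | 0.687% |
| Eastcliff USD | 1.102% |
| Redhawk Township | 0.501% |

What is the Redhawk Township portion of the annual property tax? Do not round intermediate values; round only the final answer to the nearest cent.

$619.24

Assessed value = $535,000 × 0.44 = $235,400
Redhawk Township taxable value = $235,400 − $111,800 = $123,600
Redhawk Township levy = $123,600 × 0.00501 = $619.236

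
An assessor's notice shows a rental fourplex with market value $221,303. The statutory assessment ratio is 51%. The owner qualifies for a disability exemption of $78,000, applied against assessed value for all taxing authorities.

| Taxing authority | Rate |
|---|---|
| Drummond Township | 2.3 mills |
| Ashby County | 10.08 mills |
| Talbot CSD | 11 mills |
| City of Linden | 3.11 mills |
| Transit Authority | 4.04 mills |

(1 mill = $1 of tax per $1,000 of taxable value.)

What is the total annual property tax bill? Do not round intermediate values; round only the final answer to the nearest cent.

Assessed value = $221,303 × 0.51 = $112,864.53
Taxable value = $112,864.53 − $78,000 = $34,864.53
Drummond Township: $34,864.53 × 0.0023 = $80.188419
Ashby County: $34,864.53 × 0.01008 = $351.4344624
Talbot CSD: $34,864.53 × 0.011 = $383.50983
City of Linden: $34,864.53 × 0.00311 = $108.4286883
Transit Authority: $34,864.53 × 0.00404 = $140.8527012
Total = $80.188419 + $351.4344624 + $383.50983 + $108.4286883 + $140.8527012 = $1,064.4141009

$1,064.41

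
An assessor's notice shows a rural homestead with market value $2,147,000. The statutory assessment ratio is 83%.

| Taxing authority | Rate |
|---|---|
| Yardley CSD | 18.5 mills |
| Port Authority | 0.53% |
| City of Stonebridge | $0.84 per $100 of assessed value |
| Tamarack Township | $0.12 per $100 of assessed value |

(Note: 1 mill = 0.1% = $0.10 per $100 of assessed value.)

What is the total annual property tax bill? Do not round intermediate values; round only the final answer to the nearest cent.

$59,519.13

Assessed value = $2,147,000 × 0.83 = $1,782,010
Yardley CSD: $1,782,010 × 0.0185 = $32,967.185
Port Authority: $1,782,010 × 0.0053 = $9,444.653
City of Stonebridge: $1,782,010 × 0.0084 = $14,968.884
Tamarack Township: $1,782,010 × 0.0012 = $2,138.412
Total = $59,519.134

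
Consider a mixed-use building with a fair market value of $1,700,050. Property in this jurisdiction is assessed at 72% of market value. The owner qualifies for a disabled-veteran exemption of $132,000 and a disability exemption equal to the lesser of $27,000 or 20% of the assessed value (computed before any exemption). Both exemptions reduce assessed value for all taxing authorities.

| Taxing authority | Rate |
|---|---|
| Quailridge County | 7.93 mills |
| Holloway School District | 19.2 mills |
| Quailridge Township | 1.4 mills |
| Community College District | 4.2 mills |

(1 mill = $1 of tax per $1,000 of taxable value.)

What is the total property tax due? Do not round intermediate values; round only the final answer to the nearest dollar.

Assessed value = $1,700,050 × 0.72 = $1,224,036
Disability exemption = min($27,000, 20% × $1,224,036) = min($27,000, $244,807.2) = $27,000 (dollar cap binds)
Taxable value = $1,224,036 − $132,000 − $27,000 = $1,065,036
Quailridge County: $1,065,036 × 0.00793 = $8,445.73548
Holloway School District: $1,065,036 × 0.0192 = $20,448.6912
Quailridge Township: $1,065,036 × 0.0014 = $1,491.0504
Community College District: $1,065,036 × 0.0042 = $4,473.1512
Total = $34,858.62828

$34,859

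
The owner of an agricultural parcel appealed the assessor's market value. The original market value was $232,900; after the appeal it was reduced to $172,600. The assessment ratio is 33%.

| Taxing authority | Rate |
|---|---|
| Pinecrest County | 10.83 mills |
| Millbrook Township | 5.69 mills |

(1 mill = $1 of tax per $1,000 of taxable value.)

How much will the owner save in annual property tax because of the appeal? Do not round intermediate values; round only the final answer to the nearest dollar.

Old assessed value = $232,900 × 0.33 = $76,857
New assessed value = $172,600 × 0.33 = $56,958
Combined rate = 0.01083 + 0.00569 = 0.01652
Old tax = $76,857 × 0.01652 = $1,269.67764
New tax = $56,958 × 0.01652 = $940.94616
Reduction = $1,269.67764 − $940.94616 = $328.73148

$329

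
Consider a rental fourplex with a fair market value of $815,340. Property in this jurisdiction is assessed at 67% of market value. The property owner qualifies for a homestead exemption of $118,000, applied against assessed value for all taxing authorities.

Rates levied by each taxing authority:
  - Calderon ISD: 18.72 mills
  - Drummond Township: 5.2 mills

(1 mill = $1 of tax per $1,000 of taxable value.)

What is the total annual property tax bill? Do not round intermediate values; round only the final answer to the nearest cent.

Assessed value = $815,340 × 0.67 = $546,277.8
Taxable value = $546,277.8 − $118,000 = $428,277.8
Calderon ISD: $428,277.8 × 0.01872 = $8,017.360416
Drummond Township: $428,277.8 × 0.0052 = $2,227.04456
Total = $8,017.360416 + $2,227.04456 = $10,244.404976

$10,244.40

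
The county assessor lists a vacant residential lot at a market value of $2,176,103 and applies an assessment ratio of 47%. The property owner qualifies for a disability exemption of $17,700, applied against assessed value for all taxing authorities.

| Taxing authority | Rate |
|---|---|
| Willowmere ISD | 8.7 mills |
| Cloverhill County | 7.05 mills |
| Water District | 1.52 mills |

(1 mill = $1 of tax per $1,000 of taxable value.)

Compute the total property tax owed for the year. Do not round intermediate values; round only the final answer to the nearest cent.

Assessed value = $2,176,103 × 0.47 = $1,022,768.41
Taxable value = $1,022,768.41 − $17,700 = $1,005,068.41
Willowmere ISD: $1,005,068.41 × 0.0087 = $8,744.095167
Cloverhill County: $1,005,068.41 × 0.00705 = $7,085.7322905
Water District: $1,005,068.41 × 0.00152 = $1,527.7039832
Total = $8,744.095167 + $7,085.7322905 + $1,527.7039832 = $17,357.5314407

$17,357.53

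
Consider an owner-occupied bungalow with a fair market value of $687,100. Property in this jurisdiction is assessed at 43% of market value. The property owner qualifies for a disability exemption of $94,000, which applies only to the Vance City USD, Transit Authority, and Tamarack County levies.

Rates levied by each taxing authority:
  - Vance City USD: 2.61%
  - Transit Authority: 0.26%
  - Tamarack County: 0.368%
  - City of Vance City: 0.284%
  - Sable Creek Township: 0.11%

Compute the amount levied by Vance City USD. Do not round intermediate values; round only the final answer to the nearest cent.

$5,257.92

Assessed value = $687,100 × 0.43 = $295,453
Vance City USD taxable value = $295,453 − $94,000 = $201,453
Vance City USD levy = $201,453 × 0.0261 = $5,257.9233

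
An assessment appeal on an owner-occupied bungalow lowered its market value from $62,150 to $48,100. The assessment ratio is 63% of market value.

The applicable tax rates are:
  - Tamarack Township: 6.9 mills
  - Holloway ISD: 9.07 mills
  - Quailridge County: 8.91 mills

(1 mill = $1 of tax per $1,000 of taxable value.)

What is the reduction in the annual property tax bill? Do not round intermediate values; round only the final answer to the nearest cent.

Old assessed value = $62,150 × 0.63 = $39,154.5
New assessed value = $48,100 × 0.63 = $30,303
Combined rate = 0.0069 + 0.00907 + 0.00891 = 0.02488
Old tax = $39,154.5 × 0.02488 = $974.16396
New tax = $30,303 × 0.02488 = $753.93864
Reduction = $974.16396 − $753.93864 = $220.22532

$220.23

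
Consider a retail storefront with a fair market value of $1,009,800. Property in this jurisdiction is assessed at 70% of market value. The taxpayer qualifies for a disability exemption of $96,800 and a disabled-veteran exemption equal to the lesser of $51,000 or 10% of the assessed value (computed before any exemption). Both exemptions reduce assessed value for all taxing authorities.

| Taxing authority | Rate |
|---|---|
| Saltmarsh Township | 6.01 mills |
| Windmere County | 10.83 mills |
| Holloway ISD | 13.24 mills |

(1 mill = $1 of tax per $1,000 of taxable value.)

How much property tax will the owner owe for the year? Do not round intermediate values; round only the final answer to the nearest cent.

Assessed value = $1,009,800 × 0.7 = $706,860
Disabled-veteran exemption = min($51,000, 10% × $706,860) = min($51,000, $70,686) = $51,000 (dollar cap binds)
Taxable value = $706,860 − $96,800 − $51,000 = $559,060
Saltmarsh Township: $559,060 × 0.00601 = $3,359.9506
Windmere County: $559,060 × 0.01083 = $6,054.6198
Holloway ISD: $559,060 × 0.01324 = $7,401.9544
Total = $16,816.5248

$16,816.52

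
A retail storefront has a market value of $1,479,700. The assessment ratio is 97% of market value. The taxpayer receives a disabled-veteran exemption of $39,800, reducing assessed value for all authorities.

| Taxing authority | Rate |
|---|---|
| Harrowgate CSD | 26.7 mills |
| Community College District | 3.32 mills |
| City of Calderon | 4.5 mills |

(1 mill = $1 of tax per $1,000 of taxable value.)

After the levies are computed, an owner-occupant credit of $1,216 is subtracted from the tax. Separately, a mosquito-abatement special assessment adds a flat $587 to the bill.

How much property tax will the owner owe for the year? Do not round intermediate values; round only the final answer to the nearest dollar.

Assessed value = $1,479,700 × 0.97 = $1,435,309
Taxable value = $1,435,309 − $39,800 = $1,395,509
Harrowgate CSD: $1,395,509 × 0.0267 = $37,260.0903
Community College District: $1,395,509 × 0.00332 = $4,633.08988
City of Calderon: $1,395,509 × 0.0045 = $6,279.7905
Levies subtotal = $48,172.97068
After credit = $48,172.97068 − $1,216 = $46,956.97068
Total = $46,956.97068 + $587 = $47,543.97068

$47,544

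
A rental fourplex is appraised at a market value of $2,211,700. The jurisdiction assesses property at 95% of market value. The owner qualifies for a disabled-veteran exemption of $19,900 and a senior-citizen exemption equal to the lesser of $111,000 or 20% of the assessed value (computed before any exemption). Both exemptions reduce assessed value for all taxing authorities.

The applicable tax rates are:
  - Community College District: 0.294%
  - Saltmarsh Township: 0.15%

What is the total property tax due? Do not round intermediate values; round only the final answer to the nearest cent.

Assessed value = $2,211,700 × 0.95 = $2,101,115
Senior-citizen exemption = min($111,000, 20% × $2,101,115) = min($111,000, $420,223) = $111,000 (dollar cap binds)
Taxable value = $2,101,115 − $19,900 − $111,000 = $1,970,215
Community College District: $1,970,215 × 0.00294 = $5,792.4321
Saltmarsh Township: $1,970,215 × 0.0015 = $2,955.3225
Total = $8,747.7546

$8,747.75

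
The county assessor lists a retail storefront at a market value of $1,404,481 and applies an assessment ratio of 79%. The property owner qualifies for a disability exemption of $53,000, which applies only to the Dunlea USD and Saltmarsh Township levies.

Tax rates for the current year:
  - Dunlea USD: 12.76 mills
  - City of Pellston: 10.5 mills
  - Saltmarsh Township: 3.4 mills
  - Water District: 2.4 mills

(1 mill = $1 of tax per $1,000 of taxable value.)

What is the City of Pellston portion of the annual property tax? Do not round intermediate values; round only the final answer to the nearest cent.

$11,650.17

Assessed value = $1,404,481 × 0.79 = $1,109,539.99
City of Pellston taxable value = $1,109,539.99 (exemption does not apply)
City of Pellston levy = $1,109,539.99 × 0.0105 = $11,650.169895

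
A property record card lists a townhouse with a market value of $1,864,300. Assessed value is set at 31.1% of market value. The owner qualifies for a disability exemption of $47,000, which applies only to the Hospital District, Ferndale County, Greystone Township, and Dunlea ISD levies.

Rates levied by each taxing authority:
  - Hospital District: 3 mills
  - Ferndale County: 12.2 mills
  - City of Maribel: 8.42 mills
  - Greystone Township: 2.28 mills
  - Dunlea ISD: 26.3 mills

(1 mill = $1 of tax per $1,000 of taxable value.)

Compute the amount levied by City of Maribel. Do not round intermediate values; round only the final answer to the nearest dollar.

Assessed value = $1,864,300 × 0.311 = $579,797.3
City of Maribel taxable value = $579,797.3 (exemption does not apply)
City of Maribel levy = $579,797.3 × 0.00842 = $4,881.893266

$4,882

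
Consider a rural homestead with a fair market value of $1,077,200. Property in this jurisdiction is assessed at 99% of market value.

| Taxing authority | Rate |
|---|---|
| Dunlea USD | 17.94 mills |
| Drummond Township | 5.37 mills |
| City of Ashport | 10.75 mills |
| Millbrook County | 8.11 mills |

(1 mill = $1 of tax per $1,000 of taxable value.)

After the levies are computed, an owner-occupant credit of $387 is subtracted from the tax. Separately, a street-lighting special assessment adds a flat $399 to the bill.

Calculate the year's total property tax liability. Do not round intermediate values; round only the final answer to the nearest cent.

Assessed value = $1,077,200 × 0.99 = $1,066,428
Dunlea USD: $1,066,428 × 0.01794 = $19,131.71832
Drummond Township: $1,066,428 × 0.00537 = $5,726.71836
City of Ashport: $1,066,428 × 0.01075 = $11,464.101
Millbrook County: $1,066,428 × 0.00811 = $8,648.73108
Levies subtotal = $44,971.26876
After credit = $44,971.26876 − $387 = $44,584.26876
Total = $44,584.26876 + $399 = $44,983.26876

$44,983.27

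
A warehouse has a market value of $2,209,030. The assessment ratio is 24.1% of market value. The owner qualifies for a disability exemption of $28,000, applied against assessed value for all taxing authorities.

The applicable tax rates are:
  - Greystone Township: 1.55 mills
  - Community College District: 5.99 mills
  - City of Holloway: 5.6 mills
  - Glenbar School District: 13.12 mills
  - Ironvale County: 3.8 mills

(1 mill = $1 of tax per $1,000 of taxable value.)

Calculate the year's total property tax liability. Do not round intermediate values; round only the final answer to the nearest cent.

$15,161.55

Assessed value = $2,209,030 × 0.241 = $532,376.23
Taxable value = $532,376.23 − $28,000 = $504,376.23
Greystone Township: $504,376.23 × 0.00155 = $781.7831565
Community College District: $504,376.23 × 0.00599 = $3,021.2136177
City of Holloway: $504,376.23 × 0.0056 = $2,824.506888
Glenbar School District: $504,376.23 × 0.01312 = $6,617.4161376
Ironvale County: $504,376.23 × 0.0038 = $1,916.629674
Total = $781.7831565 + $3,021.2136177 + $2,824.506888 + $6,617.4161376 + $1,916.629674 = $15,161.5494738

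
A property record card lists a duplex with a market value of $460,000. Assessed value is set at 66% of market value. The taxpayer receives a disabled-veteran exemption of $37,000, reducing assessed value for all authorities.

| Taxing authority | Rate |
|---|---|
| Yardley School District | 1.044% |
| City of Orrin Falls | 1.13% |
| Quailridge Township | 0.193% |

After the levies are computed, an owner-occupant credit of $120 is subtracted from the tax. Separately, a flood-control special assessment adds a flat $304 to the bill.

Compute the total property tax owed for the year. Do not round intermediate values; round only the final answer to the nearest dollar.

Assessed value = $460,000 × 0.66 = $303,600
Taxable value = $303,600 − $37,000 = $266,600
Yardley School District: $266,600 × 0.01044 = $2,783.304
City of Orrin Falls: $266,600 × 0.0113 = $3,012.58
Quailridge Township: $266,600 × 0.00193 = $514.538
Levies subtotal = $6,310.422
After credit = $6,310.422 − $120 = $6,190.422
Total = $6,190.422 + $304 = $6,494.422

$6,494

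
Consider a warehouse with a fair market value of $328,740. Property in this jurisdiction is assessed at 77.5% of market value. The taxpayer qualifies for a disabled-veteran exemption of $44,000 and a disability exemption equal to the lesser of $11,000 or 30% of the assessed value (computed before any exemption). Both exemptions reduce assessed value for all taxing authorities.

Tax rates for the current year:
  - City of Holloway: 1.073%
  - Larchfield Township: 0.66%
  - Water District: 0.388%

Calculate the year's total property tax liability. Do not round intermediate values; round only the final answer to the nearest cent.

Assessed value = $328,740 × 0.775 = $254,773.5
Disability exemption = min($11,000, 30% × $254,773.5) = min($11,000, $76,432.05) = $11,000 (dollar cap binds)
Taxable value = $254,773.5 − $44,000 − $11,000 = $199,773.5
City of Holloway: $199,773.5 × 0.01073 = $2,143.569655
Larchfield Township: $199,773.5 × 0.0066 = $1,318.5051
Water District: $199,773.5 × 0.00388 = $775.12118
Total = $4,237.195935

$4,237.20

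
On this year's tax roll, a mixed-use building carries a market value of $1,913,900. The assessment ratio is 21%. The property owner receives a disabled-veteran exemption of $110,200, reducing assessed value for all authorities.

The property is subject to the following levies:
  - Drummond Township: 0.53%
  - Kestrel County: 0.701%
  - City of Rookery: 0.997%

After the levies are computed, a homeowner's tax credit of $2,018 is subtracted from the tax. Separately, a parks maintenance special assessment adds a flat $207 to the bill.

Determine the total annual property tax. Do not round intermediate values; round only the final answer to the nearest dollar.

Assessed value = $1,913,900 × 0.21 = $401,919
Taxable value = $401,919 − $110,200 = $291,719
Drummond Township: $291,719 × 0.0053 = $1,546.1107
Kestrel County: $291,719 × 0.00701 = $2,044.95019
City of Rookery: $291,719 × 0.00997 = $2,908.43843
Levies subtotal = $6,499.49932
After credit = $6,499.49932 − $2,018 = $4,481.49932
Total = $4,481.49932 + $207 = $4,688.49932

$4,688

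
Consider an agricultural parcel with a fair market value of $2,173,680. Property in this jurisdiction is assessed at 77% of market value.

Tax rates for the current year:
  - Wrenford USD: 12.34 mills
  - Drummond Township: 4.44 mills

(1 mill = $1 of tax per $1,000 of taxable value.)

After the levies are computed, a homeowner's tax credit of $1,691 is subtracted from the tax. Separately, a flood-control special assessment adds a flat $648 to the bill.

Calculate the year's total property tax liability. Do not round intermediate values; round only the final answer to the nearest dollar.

Assessed value = $2,173,680 × 0.77 = $1,673,733.6
Wrenford USD: $1,673,733.6 × 0.01234 = $20,653.872624
Drummond Township: $1,673,733.6 × 0.00444 = $7,431.377184
Levies subtotal = $28,085.249808
After credit = $28,085.249808 − $1,691 = $26,394.249808
Total = $26,394.249808 + $648 = $27,042.249808

$27,042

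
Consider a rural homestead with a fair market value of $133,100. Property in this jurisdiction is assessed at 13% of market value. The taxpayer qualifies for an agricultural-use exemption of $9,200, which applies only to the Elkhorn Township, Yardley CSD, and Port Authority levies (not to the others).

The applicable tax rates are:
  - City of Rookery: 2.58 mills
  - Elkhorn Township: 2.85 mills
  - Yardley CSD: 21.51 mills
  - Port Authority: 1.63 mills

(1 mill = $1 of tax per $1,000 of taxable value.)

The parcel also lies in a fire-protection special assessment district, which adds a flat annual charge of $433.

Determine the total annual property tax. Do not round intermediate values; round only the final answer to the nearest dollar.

$688

Assessed value = $133,100 × 0.13 = $17,303
City of Rookery: $17,303 × 0.00258 = $44.64174
Elkhorn Township: ($17,303 − $9,200) × 0.00285 = $8,103 × 0.00285 = $23.09355
Yardley CSD: ($17,303 − $9,200) × 0.02151 = $8,103 × 0.02151 = $174.29553
Port Authority: ($17,303 − $9,200) × 0.00163 = $8,103 × 0.00163 = $13.20789
Levies subtotal = $255.23871
Total = $255.23871 + $433 = $688.23871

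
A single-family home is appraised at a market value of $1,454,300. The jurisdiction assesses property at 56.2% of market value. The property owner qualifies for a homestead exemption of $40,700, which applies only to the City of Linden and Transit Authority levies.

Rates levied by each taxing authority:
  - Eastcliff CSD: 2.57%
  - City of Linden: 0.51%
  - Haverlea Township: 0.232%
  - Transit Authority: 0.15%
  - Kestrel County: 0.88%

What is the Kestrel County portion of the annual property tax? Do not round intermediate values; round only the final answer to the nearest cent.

$7,192.39

Assessed value = $1,454,300 × 0.562 = $817,316.6
Kestrel County taxable value = $817,316.6 (exemption does not apply)
Kestrel County levy = $817,316.6 × 0.0088 = $7,192.38608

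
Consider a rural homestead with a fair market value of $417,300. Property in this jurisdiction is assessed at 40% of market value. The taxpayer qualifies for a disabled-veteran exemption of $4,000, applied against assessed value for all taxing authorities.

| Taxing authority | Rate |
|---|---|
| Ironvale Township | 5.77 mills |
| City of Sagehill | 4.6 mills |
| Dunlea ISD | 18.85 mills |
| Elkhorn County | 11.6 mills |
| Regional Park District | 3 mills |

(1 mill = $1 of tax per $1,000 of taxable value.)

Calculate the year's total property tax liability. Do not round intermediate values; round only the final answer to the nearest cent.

$7,139.15

Assessed value = $417,300 × 0.4 = $166,920
Taxable value = $166,920 − $4,000 = $162,920
Ironvale Township: $162,920 × 0.00577 = $940.0484
City of Sagehill: $162,920 × 0.0046 = $749.432
Dunlea ISD: $162,920 × 0.01885 = $3,071.042
Elkhorn County: $162,920 × 0.0116 = $1,889.872
Regional Park District: $162,920 × 0.003 = $488.76
Total = $940.0484 + $749.432 + $3,071.042 + $1,889.872 + $488.76 = $7,139.1544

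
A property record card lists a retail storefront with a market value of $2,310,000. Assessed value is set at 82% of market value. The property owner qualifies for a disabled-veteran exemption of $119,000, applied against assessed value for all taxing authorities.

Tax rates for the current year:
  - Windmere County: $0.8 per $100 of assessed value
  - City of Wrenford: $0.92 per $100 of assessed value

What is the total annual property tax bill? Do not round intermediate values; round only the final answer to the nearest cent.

Assessed value = $2,310,000 × 0.82 = $1,894,200
Taxable value = $1,894,200 − $119,000 = $1,775,200
Windmere County: $1,775,200 × 0.008 = $14,201.6
City of Wrenford: $1,775,200 × 0.0092 = $16,331.84
Total = $14,201.6 + $16,331.84 = $30,533.44

$30,533.44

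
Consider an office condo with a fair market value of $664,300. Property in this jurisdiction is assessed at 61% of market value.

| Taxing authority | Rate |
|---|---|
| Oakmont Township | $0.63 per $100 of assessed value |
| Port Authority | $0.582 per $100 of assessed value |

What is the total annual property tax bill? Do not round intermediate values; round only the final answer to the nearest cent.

$4,911.30

Assessed value = $664,300 × 0.61 = $405,223
Oakmont Township: $405,223 × 0.0063 = $2,552.9049
Port Authority: $405,223 × 0.00582 = $2,358.39786
Total = $2,552.9049 + $2,358.39786 = $4,911.30276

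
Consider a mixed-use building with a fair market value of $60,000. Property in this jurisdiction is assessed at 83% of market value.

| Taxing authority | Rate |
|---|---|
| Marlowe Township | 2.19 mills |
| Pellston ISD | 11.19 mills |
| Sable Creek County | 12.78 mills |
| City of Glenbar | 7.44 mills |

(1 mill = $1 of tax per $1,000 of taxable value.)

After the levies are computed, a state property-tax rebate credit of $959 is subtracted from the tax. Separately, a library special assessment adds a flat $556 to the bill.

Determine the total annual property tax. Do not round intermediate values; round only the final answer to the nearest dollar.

Assessed value = $60,000 × 0.83 = $49,800
Marlowe Township: $49,800 × 0.00219 = $109.062
Pellston ISD: $49,800 × 0.01119 = $557.262
Sable Creek County: $49,800 × 0.01278 = $636.444
City of Glenbar: $49,800 × 0.00744 = $370.512
Levies subtotal = $1,673.28
After credit = $1,673.28 − $959 = $714.28
Total = $714.28 + $556 = $1,270.28

$1,270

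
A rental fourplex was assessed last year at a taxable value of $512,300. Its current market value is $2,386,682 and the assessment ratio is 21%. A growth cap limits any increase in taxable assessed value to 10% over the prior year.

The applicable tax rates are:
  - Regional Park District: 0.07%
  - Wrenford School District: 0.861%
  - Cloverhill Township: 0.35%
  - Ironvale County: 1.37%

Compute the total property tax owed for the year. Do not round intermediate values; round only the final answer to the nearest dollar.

Uncapped assessed value = $2,386,682 × 0.21 = $501,203.22
Cap limit = $512,300 × 1.1 = $563,530
Taxable assessed value = min($501,203.22, $563,530) = $501,203.22 (cap does not bind)
Regional Park District: $501,203.22 × 0.0007 = $350.842254
Wrenford School District: $501,203.22 × 0.00861 = $4,315.3597242
Cloverhill Township: $501,203.22 × 0.0035 = $1,754.21127
Ironvale County: $501,203.22 × 0.0137 = $6,866.484114
Total = $13,286.8973622

$13,287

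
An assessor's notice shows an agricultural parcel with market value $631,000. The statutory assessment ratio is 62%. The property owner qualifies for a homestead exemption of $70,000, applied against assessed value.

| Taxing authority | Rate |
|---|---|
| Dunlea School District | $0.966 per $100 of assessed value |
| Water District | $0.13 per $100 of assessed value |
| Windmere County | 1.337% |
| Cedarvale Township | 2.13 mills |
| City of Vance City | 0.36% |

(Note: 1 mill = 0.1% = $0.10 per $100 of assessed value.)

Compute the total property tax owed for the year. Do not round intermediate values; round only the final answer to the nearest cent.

$9,655.87

Assessed value = $631,000 × 0.62 = $391,220
Taxable value = $391,220 − $70,000 = $321,220
Dunlea School District: $321,220 × 0.00966 = $3,102.9852
Water District: $321,220 × 0.0013 = $417.586
Windmere County: $321,220 × 0.01337 = $4,294.7114
Cedarvale Township: $321,220 × 0.00213 = $684.1986
City of Vance City: $321,220 × 0.0036 = $1,156.392
Total = $9,655.8732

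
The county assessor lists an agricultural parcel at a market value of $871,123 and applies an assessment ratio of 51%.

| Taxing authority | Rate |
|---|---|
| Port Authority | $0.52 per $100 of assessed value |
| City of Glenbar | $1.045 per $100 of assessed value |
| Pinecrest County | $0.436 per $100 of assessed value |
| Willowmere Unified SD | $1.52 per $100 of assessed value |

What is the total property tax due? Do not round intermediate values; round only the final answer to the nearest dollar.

$15,643

Assessed value = $871,123 × 0.51 = $444,272.73
Port Authority: $444,272.73 × 0.0052 = $2,310.218196
City of Glenbar: $444,272.73 × 0.01045 = $4,642.6500285
Pinecrest County: $444,272.73 × 0.00436 = $1,937.0291028
Willowmere Unified SD: $444,272.73 × 0.0152 = $6,752.945496
Total = $2,310.218196 + $4,642.6500285 + $1,937.0291028 + $6,752.945496 = $15,642.8428233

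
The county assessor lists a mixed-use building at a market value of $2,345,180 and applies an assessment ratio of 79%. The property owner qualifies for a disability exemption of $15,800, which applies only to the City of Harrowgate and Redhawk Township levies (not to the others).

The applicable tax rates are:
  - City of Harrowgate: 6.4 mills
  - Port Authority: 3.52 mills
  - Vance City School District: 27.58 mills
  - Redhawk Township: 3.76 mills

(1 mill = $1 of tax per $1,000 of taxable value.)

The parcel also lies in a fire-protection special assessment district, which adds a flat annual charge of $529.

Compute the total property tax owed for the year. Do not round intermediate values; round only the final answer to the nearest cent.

Assessed value = $2,345,180 × 0.79 = $1,852,692.2
City of Harrowgate: ($1,852,692.2 − $15,800) × 0.0064 = $1,836,892.2 × 0.0064 = $11,756.11008
Port Authority: $1,852,692.2 × 0.00352 = $6,521.476544
Vance City School District: $1,852,692.2 × 0.02758 = $51,097.250876
Redhawk Township: ($1,852,692.2 − $15,800) × 0.00376 = $1,836,892.2 × 0.00376 = $6,906.714672
Levies subtotal = $76,281.552172
Total = $76,281.552172 + $529 = $76,810.552172

$76,810.55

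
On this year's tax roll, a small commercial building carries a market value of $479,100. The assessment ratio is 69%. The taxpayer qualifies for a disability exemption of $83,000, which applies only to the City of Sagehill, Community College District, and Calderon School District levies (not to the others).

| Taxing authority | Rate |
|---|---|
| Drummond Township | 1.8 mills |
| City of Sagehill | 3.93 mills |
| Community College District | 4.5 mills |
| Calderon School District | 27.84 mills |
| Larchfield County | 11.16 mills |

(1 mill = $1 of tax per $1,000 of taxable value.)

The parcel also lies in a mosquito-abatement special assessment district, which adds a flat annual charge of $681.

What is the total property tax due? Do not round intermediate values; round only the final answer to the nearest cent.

$13,944.99

Assessed value = $479,100 × 0.69 = $330,579
Drummond Township: $330,579 × 0.0018 = $595.0422
City of Sagehill: ($330,579 − $83,000) × 0.00393 = $247,579 × 0.00393 = $972.98547
Community College District: ($330,579 − $83,000) × 0.0045 = $247,579 × 0.0045 = $1,114.1055
Calderon School District: ($330,579 − $83,000) × 0.02784 = $247,579 × 0.02784 = $6,892.59936
Larchfield County: $330,579 × 0.01116 = $3,689.26164
Levies subtotal = $13,263.99417
Total = $13,263.99417 + $681 = $13,944.99417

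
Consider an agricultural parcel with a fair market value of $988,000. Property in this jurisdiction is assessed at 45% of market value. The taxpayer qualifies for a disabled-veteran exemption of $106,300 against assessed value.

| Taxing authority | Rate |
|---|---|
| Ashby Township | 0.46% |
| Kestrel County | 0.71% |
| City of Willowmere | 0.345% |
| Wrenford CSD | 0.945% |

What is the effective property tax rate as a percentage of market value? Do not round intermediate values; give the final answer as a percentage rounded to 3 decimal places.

0.842%

Assessed value = $988,000 × 0.45 = $444,600
Taxable value = $444,600 − $106,300 = $338,300
Ashby Township: $338,300 × 0.0046 = $1,556.18
Kestrel County: $338,300 × 0.0071 = $2,401.93
City of Willowmere: $338,300 × 0.00345 = $1,167.135
Wrenford CSD: $338,300 × 0.00945 = $3,196.935
Total tax = $8,322.18
Effective rate = $8,322.18 ÷ $988,000 = 0.842% of market value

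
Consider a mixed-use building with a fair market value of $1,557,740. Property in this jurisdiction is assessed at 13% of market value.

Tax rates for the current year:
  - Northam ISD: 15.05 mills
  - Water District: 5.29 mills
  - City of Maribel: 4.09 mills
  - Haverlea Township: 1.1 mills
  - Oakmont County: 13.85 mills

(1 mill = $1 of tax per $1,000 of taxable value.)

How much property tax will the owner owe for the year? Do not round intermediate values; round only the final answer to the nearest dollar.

Assessed value = $1,557,740 × 0.13 = $202,506.2
Northam ISD: $202,506.2 × 0.01505 = $3,047.71831
Water District: $202,506.2 × 0.00529 = $1,071.257798
City of Maribel: $202,506.2 × 0.00409 = $828.250358
Haverlea Township: $202,506.2 × 0.0011 = $222.75682
Oakmont County: $202,506.2 × 0.01385 = $2,804.71087
Total = $3,047.71831 + $1,071.257798 + $828.250358 + $222.75682 + $2,804.71087 = $7,974.694156

$7,975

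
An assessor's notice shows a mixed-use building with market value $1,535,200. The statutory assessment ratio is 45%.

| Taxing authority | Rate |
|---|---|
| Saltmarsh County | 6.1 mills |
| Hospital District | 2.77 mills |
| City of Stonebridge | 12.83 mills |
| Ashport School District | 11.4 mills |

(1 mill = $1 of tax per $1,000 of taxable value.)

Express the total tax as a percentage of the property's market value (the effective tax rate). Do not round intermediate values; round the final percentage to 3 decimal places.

1.490%

Assessed value = $1,535,200 × 0.45 = $690,840
Saltmarsh County: $690,840 × 0.0061 = $4,214.124
Hospital District: $690,840 × 0.00277 = $1,913.6268
City of Stonebridge: $690,840 × 0.01283 = $8,863.4772
Ashport School District: $690,840 × 0.0114 = $7,875.576
Total tax = $22,866.804
Effective rate = $22,866.804 ÷ $1,535,200 = 1.490% of market value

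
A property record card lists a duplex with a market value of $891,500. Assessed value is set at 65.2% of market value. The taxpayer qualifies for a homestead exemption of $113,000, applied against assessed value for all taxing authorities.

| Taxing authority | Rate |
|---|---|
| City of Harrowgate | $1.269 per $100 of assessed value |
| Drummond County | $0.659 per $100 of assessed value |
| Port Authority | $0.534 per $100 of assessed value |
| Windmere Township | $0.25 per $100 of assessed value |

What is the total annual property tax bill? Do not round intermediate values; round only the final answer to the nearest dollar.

$12,699

Assessed value = $891,500 × 0.652 = $581,258
Taxable value = $581,258 − $113,000 = $468,258
City of Harrowgate: $468,258 × 0.01269 = $5,942.19402
Drummond County: $468,258 × 0.00659 = $3,085.82022
Port Authority: $468,258 × 0.00534 = $2,500.49772
Windmere Township: $468,258 × 0.0025 = $1,170.645
Total = $5,942.19402 + $3,085.82022 + $2,500.49772 + $1,170.645 = $12,699.15696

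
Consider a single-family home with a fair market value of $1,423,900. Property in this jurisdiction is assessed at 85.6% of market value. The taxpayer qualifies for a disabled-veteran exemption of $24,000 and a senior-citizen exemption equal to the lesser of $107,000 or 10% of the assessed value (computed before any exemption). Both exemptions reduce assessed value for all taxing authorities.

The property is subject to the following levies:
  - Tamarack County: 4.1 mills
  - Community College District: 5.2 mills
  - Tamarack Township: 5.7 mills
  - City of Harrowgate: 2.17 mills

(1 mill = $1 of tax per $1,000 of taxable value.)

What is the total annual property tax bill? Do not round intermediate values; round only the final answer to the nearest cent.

$18,678.53

Assessed value = $1,423,900 × 0.856 = $1,218,858.4
Senior-citizen exemption = min($107,000, 10% × $1,218,858.4) = min($107,000, $121,885.84) = $107,000 (dollar cap binds)
Taxable value = $1,218,858.4 − $24,000 − $107,000 = $1,087,858.4
Tamarack County: $1,087,858.4 × 0.0041 = $4,460.21944
Community College District: $1,087,858.4 × 0.0052 = $5,656.86368
Tamarack Township: $1,087,858.4 × 0.0057 = $6,200.79288
City of Harrowgate: $1,087,858.4 × 0.00217 = $2,360.652728
Total = $18,678.528728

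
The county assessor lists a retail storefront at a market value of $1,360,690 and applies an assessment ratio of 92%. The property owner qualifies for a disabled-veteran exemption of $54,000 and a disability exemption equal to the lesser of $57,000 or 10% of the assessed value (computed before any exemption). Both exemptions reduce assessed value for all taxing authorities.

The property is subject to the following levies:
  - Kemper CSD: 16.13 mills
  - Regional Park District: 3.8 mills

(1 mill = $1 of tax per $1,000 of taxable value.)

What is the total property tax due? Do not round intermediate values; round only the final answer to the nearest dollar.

$22,737

Assessed value = $1,360,690 × 0.92 = $1,251,834.8
Disability exemption = min($57,000, 10% × $1,251,834.8) = min($57,000, $125,183.48) = $57,000 (dollar cap binds)
Taxable value = $1,251,834.8 − $54,000 − $57,000 = $1,140,834.8
Kemper CSD: $1,140,834.8 × 0.01613 = $18,401.665324
Regional Park District: $1,140,834.8 × 0.0038 = $4,335.17224
Total = $22,736.837564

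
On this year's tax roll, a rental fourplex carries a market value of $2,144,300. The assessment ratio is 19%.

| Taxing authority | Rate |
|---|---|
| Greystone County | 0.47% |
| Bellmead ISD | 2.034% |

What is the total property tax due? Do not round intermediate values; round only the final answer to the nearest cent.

$10,201.72

Assessed value = $2,144,300 × 0.19 = $407,417
Greystone County: $407,417 × 0.0047 = $1,914.8599
Bellmead ISD: $407,417 × 0.02034 = $8,286.86178
Total = $1,914.8599 + $8,286.86178 = $10,201.72168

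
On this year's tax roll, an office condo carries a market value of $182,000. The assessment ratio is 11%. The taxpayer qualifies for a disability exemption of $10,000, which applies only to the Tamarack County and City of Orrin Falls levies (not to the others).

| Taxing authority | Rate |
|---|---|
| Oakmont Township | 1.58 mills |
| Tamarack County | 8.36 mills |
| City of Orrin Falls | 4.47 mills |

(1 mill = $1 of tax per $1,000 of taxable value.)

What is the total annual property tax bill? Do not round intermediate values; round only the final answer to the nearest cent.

Assessed value = $182,000 × 0.11 = $20,020
Oakmont Township: $20,020 × 0.00158 = $31.6316
Tamarack County: ($20,020 − $10,000) × 0.00836 = $10,020 × 0.00836 = $83.7672
City of Orrin Falls: ($20,020 − $10,000) × 0.00447 = $10,020 × 0.00447 = $44.7894
Total = $160.1882

$160.19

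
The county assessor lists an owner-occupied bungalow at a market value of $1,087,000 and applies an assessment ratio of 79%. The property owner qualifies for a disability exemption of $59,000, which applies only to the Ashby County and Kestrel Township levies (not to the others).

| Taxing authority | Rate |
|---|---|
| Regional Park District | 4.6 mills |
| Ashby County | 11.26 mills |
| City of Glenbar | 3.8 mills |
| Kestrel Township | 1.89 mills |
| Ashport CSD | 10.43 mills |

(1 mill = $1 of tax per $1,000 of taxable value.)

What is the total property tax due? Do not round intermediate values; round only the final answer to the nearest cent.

$26,686.34

Assessed value = $1,087,000 × 0.79 = $858,730
Regional Park District: $858,730 × 0.0046 = $3,950.158
Ashby County: ($858,730 − $59,000) × 0.01126 = $799,730 × 0.01126 = $9,004.9598
City of Glenbar: $858,730 × 0.0038 = $3,263.174
Kestrel Township: ($858,730 − $59,000) × 0.00189 = $799,730 × 0.00189 = $1,511.4897
Ashport CSD: $858,730 × 0.01043 = $8,956.5539
Total = $26,686.3354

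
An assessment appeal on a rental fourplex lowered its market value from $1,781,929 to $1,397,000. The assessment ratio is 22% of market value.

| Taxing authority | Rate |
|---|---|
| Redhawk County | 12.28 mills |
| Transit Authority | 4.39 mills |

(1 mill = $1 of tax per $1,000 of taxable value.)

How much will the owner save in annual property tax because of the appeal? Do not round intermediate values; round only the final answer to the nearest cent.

$1,411.69

Old assessed value = $1,781,929 × 0.22 = $392,024.38
New assessed value = $1,397,000 × 0.22 = $307,340
Combined rate = 0.01228 + 0.00439 = 0.01667
Old tax = $392,024.38 × 0.01667 = $6,535.0464146
New tax = $307,340 × 0.01667 = $5,123.3578
Reduction = $6,535.0464146 − $5,123.3578 = $1,411.6886146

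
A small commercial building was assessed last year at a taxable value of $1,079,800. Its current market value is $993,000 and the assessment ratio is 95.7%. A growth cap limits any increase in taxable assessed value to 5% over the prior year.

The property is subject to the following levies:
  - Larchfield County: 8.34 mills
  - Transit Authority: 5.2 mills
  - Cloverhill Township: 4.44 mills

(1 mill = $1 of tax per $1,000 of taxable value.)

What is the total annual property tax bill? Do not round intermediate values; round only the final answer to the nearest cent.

Uncapped assessed value = $993,000 × 0.957 = $950,301
Cap limit = $1,079,800 × 1.05 = $1,133,790
Taxable assessed value = min($950,301, $1,133,790) = $950,301 (cap does not bind)
Larchfield County: $950,301 × 0.00834 = $7,925.51034
Transit Authority: $950,301 × 0.0052 = $4,941.5652
Cloverhill Township: $950,301 × 0.00444 = $4,219.33644
Total = $17,086.41198

$17,086.41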